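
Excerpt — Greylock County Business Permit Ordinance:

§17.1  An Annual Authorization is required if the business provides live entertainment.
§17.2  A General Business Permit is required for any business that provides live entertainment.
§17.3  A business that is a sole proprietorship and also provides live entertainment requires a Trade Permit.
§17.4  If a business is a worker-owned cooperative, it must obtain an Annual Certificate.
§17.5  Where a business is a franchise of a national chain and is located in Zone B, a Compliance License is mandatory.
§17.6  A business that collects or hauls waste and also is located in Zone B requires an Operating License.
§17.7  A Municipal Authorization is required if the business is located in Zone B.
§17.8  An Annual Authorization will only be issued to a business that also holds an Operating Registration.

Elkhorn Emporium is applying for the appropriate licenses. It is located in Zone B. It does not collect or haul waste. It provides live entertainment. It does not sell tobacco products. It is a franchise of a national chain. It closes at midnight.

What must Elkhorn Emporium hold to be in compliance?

Annual Authorization, Compliance License, General Business Permit, Municipal Authorization, Operating Registration

§17.1 provides live entertainment → Annual Authorization required.
§17.2 provides live entertainment → General Business Permit required.
§17.3 is a franchise of a national chain (not: is a sole proprietorship); provides live entertainment → Trade Permit not required.
§17.4 is a franchise of a national chain (not: is a worker-owned cooperative) → Annual Certificate not required.
§17.5 is a franchise of a national chain; is located in Zone B → Compliance License required.
§17.6 does not collect or haul waste; is located in Zone B → Operating License not required.
§17.7 is located in Zone B → Municipal Authorization required.
§17.8 Annual Authorization is required → Operating Registration also required.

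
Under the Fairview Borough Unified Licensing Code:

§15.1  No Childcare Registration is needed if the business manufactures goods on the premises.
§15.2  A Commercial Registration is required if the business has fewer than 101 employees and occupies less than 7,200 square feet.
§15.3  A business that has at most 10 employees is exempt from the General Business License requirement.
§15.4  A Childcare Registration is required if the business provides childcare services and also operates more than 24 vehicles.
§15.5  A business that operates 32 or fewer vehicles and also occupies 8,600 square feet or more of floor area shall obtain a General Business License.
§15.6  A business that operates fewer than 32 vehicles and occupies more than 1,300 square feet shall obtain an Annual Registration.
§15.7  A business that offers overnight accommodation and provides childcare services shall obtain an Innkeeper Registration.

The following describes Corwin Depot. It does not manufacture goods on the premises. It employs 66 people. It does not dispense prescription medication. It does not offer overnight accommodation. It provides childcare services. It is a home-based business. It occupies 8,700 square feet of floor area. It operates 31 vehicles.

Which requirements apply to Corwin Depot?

Annual Registration, Childcare Registration, General Business License

§15.1 does not manufacture goods on the premises → Childcare Registration exemption does not apply.
§15.2 employees 66 < 101; floor area 8,700 square feet ≥ 7,200 square feet → Commercial Registration not required.
§15.3 employees 66 > 10 → General Business License exemption does not apply.
§15.4 provides childcare services; vehicles 31 > 24 → Childcare Registration required.
§15.5 vehicles 31 ≤ 32; floor area 8,700 square feet ≥ 8,600 square feet → General Business License required.
§15.6 vehicles 31 < 32; floor area 8,700 square feet > 1,300 square feet → Annual Registration required.
§15.7 does not offer overnight accommodation; provides childcare services → Innkeeper Registration not required.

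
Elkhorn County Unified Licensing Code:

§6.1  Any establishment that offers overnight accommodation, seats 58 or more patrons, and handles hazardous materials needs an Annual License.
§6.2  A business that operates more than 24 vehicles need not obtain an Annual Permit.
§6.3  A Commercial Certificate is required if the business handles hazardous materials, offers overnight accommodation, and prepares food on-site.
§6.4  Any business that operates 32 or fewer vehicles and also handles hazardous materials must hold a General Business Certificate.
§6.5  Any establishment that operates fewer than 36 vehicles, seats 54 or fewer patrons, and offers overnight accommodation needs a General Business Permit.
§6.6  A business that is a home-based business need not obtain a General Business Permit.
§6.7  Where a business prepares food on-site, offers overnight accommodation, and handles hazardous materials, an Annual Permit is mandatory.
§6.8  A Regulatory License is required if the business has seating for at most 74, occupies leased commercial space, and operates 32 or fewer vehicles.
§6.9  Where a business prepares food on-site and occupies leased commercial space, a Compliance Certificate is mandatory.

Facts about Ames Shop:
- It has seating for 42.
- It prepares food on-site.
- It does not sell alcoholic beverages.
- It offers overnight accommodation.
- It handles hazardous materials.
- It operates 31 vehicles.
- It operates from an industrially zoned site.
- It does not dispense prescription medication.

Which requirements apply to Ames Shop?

§6.1 offers overnight accommodation; seating 42 < 58; handles hazardous materials → Annual License not required.
§6.2 vehicles 31 > 24 → exempt from Annual Permit.
§6.3 handles hazardous materials; offers overnight accommodation; prepares food on-site → Commercial Certificate required.
§6.4 vehicles 31 ≤ 32; handles hazardous materials → General Business Certificate required.
§6.5 vehicles 31 < 36; seating 42 ≤ 54; offers overnight accommodation → General Business Permit required.
§6.6 operates from an industrially zoned site (not: is a home-based business) → General Business Permit exemption does not apply.
§6.7 prepares food on-site; offers overnight accommodation; handles hazardous materials → Annual Permit required.
§6.8 seating 42 ≤ 74; operates from an industrially zoned site (not: occupies leased commercial space); vehicles 31 ≤ 32 → Regulatory License not required.
§6.9 prepares food on-site; operates from an industrially zoned site (not: occupies leased commercial space) → Compliance Certificate not required.

Commercial Certificate, General Business Certificate, General Business Permit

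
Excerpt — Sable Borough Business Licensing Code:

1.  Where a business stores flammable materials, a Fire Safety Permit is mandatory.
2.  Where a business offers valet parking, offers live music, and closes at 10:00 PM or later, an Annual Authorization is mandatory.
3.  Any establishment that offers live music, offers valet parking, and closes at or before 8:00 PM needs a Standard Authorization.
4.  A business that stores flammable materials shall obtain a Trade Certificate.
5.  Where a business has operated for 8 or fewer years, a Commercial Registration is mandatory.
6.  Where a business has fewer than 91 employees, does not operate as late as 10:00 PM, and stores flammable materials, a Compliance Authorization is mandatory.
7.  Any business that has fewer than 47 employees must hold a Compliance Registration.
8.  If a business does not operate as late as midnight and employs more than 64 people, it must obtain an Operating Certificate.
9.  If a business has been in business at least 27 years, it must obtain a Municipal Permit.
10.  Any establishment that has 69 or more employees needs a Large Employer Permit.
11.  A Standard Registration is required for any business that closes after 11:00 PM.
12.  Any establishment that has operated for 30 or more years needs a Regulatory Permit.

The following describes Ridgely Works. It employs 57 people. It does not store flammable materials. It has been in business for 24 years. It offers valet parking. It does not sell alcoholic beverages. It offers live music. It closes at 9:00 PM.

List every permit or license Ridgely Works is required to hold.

None

1. does not store flammable materials → Fire Safety Permit not required.
2. offers valet parking; offers live music; closes 9:00 PM, at/before 10:00 PM → Annual Authorization not required.
3. offers live music; offers valet parking; closes 9:00 PM, after 8:00 PM → Standard Authorization not required.
4. does not store flammable materials → Trade Certificate not required.
5. years in business 24 > 8 → Commercial Registration not required.
6. employees 57 < 91; closes 9:00 PM, at/before 10:00 PM; does not store flammable materials → Compliance Authorization not required.
7. employees 57 ≥ 47 → Compliance Registration not required.
8. closes 9:00 PM, at/before midnight; employees 57 ≤ 64 → Operating Certificate not required.
9. years in business 24 < 27 → Municipal Permit not required.
10. employees 57 < 69 → Large Employer Permit not required.
11. closes 9:00 PM, at/before 11:00 PM → Standard Registration not required.
12. years in business 24 < 30 → Regulatory Permit not required.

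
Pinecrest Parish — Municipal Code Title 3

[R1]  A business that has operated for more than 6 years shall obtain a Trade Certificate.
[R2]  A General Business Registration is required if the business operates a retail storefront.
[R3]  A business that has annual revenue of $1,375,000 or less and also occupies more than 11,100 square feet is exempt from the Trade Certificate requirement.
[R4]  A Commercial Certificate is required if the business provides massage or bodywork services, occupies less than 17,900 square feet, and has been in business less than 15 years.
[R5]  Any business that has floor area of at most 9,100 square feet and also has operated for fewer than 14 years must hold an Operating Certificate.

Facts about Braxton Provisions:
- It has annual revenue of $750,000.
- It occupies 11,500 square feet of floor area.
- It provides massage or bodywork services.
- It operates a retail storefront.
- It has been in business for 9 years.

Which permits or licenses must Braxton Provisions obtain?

[R1] years in business 9 > 6 → Trade Certificate required.
[R2] operates a retail storefront → General Business Registration required.
[R3] revenue $750,000 ≤ $1,375,000; floor area 11,500 square feet > 11,100 square feet → exempt from Trade Certificate.
[R4] provides massage or bodywork services; floor area 11,500 square feet < 17,900 square feet; years in business 9 < 15 → Commercial Certificate required.
[R5] floor area 11,500 square feet > 9,100 square feet; years in business 9 < 14 → Operating Certificate not required.

Commercial Certificate, General Business Registration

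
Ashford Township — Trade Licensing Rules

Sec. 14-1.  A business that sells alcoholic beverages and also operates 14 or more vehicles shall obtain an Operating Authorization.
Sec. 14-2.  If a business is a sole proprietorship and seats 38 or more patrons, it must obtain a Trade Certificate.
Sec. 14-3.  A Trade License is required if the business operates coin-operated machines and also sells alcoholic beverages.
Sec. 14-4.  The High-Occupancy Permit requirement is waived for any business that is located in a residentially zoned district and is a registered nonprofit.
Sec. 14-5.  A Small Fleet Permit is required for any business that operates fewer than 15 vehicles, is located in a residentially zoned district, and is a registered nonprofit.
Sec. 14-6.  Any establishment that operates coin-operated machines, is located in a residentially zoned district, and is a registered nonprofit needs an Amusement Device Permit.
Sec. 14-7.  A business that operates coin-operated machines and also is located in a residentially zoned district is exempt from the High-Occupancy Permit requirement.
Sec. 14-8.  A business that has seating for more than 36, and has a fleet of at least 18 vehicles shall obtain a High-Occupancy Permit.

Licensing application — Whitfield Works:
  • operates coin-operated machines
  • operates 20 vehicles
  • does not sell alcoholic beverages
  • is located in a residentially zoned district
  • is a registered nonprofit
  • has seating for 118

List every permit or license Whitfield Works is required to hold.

Amusement Device Permit

Sec. 14-1. does not sell alcoholic beverages; vehicles 20 ≥ 14 → Operating Authorization not required.
Sec. 14-2. is a registered nonprofit (not: is a sole proprietorship); seating 118 ≥ 38 → Trade Certificate not required.
Sec. 14-3. operates coin-operated machines; does not sell alcoholic beverages → Trade License not required.
Sec. 14-4. is located in a residentially zoned district; is a registered nonprofit → exempt from High-Occupancy Permit.
Sec. 14-5. vehicles 20 ≥ 15; is located in a residentially zoned district; is a registered nonprofit → Small Fleet Permit not required.
Sec. 14-6. operates coin-operated machines; is located in a residentially zoned district; is a registered nonprofit → Amusement Device Permit required.
Sec. 14-7. operates coin-operated machines; is located in a residentially zoned district → exempt from High-Occupancy Permit.
Sec. 14-8. seating 118 > 36; vehicles 20 ≥ 18 → High-Occupancy Permit required.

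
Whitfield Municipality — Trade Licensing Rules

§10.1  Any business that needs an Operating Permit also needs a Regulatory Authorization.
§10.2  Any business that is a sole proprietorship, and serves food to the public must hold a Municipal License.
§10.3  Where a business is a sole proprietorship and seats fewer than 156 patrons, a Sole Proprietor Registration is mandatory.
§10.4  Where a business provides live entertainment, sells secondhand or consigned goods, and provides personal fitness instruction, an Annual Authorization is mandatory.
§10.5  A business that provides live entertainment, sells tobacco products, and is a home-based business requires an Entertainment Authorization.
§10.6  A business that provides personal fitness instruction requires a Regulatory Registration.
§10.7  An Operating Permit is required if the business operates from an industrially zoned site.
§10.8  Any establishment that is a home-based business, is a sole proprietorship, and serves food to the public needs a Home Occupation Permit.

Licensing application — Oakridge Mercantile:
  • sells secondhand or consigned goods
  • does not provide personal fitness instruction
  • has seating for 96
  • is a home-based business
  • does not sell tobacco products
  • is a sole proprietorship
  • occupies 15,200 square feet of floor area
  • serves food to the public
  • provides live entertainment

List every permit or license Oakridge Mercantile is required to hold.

§10.1 Operating Permit is not required → no effect.
§10.2 is a sole proprietorship; serves food to the public → Municipal License required.
§10.3 is a sole proprietorship; seating 96 < 156 → Sole Proprietor Registration required.
§10.4 provides live entertainment; sells secondhand or consigned goods; does not provide personal fitness instruction → Annual Authorization not required.
§10.5 provides live entertainment; does not sell tobacco products; is a home-based business → Entertainment Authorization not required.
§10.6 does not provide personal fitness instruction → Regulatory Registration not required.
§10.7 is a home-based business (not: operates from an industrially zoned site) → Operating Permit not required.
§10.8 is a home-based business; is a sole proprietorship; serves food to the public → Home Occupation Permit required.

Home Occupation Permit, Municipal License, Sole Proprietor Registration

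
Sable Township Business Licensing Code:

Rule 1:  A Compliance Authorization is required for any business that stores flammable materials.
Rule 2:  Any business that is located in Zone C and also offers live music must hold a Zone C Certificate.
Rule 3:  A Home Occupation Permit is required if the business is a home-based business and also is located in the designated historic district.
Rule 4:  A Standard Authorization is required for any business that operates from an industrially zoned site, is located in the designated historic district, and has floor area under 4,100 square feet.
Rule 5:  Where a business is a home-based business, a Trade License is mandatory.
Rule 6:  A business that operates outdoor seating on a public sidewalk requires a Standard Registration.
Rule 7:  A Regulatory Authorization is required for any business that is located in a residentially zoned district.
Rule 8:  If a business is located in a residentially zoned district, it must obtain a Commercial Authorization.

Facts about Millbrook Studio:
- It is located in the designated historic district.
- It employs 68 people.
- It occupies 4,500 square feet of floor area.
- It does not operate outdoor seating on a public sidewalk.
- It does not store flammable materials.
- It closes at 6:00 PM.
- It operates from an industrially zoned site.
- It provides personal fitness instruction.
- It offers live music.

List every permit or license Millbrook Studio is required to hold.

None

Rule 1: does not store flammable materials → Compliance Authorization not required.
Rule 2: is located in the designated historic district (not: is located in Zone C); offers live music → Zone C Certificate not required.
Rule 3: operates from an industrially zoned site (not: is a home-based business); is located in the designated historic district → Home Occupation Permit not required.
Rule 4: operates from an industrially zoned site; is located in the designated historic district; floor area 4,500 square feet ≥ 4,100 square feet → Standard Authorization not required.
Rule 5: operates from an industrially zoned site (not: is a home-based business) → Trade License not required.
Rule 6: does not operate outdoor seating on a public sidewalk → Standard Registration not required.
Rule 7: is located in the designated historic district (not: is located in a residentially zoned district) → Regulatory Authorization not required.
Rule 8: is located in the designated historic district (not: is located in a residentially zoned district) → Commercial Authorization not required.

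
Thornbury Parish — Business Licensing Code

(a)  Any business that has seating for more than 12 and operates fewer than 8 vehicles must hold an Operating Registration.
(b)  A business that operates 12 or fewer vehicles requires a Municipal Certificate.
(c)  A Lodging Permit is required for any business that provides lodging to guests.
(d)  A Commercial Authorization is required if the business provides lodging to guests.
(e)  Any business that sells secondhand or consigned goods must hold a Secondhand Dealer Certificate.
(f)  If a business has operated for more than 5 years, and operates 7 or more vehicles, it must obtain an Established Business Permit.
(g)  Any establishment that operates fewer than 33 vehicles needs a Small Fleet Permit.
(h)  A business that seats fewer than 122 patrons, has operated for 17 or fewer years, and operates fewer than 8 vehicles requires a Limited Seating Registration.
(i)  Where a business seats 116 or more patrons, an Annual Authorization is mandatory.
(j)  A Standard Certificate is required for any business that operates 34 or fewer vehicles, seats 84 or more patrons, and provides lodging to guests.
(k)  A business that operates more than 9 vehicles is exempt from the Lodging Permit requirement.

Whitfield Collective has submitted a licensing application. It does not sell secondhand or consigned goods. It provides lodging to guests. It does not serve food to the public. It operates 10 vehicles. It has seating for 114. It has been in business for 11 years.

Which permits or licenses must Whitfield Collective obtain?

Commercial Authorization, Established Business Permit, Municipal Certificate, Small Fleet Permit, Standard Certificate

(a) seating 114 > 12; vehicles 10 ≥ 8 → Operating Registration not required.
(b) vehicles 10 ≤ 12 → Municipal Certificate required.
(c) provides lodging to guests → Lodging Permit required.
(d) provides lodging to guests → Commercial Authorization required.
(e) does not sell secondhand or consigned goods → Secondhand Dealer Certificate not required.
(f) years in business 11 > 5; vehicles 10 ≥ 7 → Established Business Permit required.
(g) vehicles 10 < 33 → Small Fleet Permit required.
(h) seating 114 < 122; years in business 11 ≤ 17; vehicles 10 ≥ 8 → Limited Seating Registration not required.
(i) seating 114 < 116 → Annual Authorization not required.
(j) vehicles 10 ≤ 34; seating 114 ≥ 84; provides lodging to guests → Standard Certificate required.
(k) vehicles 10 > 9 → exempt from Lodging Permit.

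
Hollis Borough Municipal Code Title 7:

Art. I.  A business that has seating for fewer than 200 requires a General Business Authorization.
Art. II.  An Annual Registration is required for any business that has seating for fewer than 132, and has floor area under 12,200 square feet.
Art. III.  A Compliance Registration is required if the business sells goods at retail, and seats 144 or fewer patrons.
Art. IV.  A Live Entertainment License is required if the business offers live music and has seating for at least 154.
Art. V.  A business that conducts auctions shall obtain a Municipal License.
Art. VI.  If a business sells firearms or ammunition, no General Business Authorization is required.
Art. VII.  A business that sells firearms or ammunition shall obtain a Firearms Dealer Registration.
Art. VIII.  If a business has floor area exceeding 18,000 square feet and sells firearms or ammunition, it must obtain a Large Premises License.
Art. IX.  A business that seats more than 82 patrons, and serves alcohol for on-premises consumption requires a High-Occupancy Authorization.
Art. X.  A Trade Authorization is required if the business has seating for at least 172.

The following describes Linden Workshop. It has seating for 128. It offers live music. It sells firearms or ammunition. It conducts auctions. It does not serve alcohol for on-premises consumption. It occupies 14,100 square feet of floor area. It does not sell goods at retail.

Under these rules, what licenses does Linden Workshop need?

Art. I. seating 128 < 200 → General Business Authorization required.
Art. II. seating 128 < 132; floor area 14,100 square feet ≥ 12,200 square feet → Annual Registration not required.
Art. III. does not sell goods at retail; seating 128 ≤ 144 → Compliance Registration not required.
Art. IV. offers live music; seating 128 < 154 → Live Entertainment License not required.
Art. V. conducts auctions → Municipal License required.
Art. VI. sells firearms or ammunition → exempt from General Business Authorization.
Art. VII. sells firearms or ammunition → Firearms Dealer Registration required.
Art. VIII. floor area 14,100 square feet ≤ 18,000 square feet; sells firearms or ammunition → Large Premises License not required.
Art. IX. seating 128 > 82; does not serve alcohol for on-premises consumption → High-Occupancy Authorization not required.
Art. X. seating 128 < 172 → Trade Authorization not required.

Firearms Dealer Registration, Municipal License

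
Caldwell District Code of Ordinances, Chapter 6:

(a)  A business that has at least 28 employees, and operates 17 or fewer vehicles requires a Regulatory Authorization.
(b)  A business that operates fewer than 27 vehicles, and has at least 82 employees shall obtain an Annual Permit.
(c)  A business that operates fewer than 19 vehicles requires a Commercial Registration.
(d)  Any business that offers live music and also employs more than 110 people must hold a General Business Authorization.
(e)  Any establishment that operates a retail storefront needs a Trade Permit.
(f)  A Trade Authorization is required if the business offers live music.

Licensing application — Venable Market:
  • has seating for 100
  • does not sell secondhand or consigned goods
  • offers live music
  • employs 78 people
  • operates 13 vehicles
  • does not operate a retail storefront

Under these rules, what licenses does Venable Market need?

(a) employees 78 ≥ 28; vehicles 13 ≤ 17 → Regulatory Authorization required.
(b) vehicles 13 < 27; employees 78 < 82 → Annual Permit not required.
(c) vehicles 13 < 19 → Commercial Registration required.
(d) offers live music; employees 78 ≤ 110 → General Business Authorization not required.
(e) does not operate a retail storefront → Trade Permit not required.
(f) offers live music → Trade Authorization required.

Commercial Registration, Regulatory Authorization, Trade Authorization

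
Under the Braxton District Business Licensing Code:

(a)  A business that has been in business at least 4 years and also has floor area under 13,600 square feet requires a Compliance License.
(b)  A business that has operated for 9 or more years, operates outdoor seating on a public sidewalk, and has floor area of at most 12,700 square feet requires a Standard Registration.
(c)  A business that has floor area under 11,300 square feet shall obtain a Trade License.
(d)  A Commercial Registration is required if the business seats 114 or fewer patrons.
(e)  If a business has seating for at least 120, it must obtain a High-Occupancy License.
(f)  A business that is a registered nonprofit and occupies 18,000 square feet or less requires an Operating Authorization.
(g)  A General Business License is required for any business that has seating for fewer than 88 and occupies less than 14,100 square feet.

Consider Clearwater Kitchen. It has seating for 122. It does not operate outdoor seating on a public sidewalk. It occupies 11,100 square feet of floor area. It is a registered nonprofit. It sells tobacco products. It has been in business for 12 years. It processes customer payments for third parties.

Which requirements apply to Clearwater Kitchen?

(a) years in business 12 ≥ 4; floor area 11,100 square feet < 13,600 square feet → Compliance License required.
(b) years in business 12 ≥ 9; does not operate outdoor seating on a public sidewalk; floor area 11,100 square feet ≤ 12,700 square feet → Standard Registration not required.
(c) floor area 11,100 square feet < 11,300 square feet → Trade License required.
(d) seating 122 > 114 → Commercial Registration not required.
(e) seating 122 ≥ 120 → High-Occupancy License required.
(f) is a registered nonprofit; floor area 11,100 square feet ≤ 18,000 square feet → Operating Authorization required.
(g) seating 122 ≥ 88; floor area 11,100 square feet < 14,100 square feet → General Business License not required.

Compliance License, High-Occupancy License, Operating Authorization, Trade License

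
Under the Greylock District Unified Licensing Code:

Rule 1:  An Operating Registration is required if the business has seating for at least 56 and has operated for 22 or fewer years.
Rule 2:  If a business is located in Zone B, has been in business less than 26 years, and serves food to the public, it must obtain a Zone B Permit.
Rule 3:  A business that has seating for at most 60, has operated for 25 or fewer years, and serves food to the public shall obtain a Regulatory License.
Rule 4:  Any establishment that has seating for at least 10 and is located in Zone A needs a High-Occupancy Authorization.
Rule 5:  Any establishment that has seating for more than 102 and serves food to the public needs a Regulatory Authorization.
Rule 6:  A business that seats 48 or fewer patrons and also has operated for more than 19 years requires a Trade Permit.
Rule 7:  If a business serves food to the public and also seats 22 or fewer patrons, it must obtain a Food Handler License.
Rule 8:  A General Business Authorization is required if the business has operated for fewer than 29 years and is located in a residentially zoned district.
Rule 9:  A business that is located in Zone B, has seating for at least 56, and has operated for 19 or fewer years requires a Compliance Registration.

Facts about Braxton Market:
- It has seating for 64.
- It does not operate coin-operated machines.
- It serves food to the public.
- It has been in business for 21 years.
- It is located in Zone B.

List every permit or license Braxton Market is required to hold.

Rule 1: seating 64 ≥ 56; years in business 21 ≤ 22 → Operating Registration required.
Rule 2: is located in Zone B; years in business 21 < 26; serves food to the public → Zone B Permit required.
Rule 3: seating 64 > 60; years in business 21 ≤ 25; serves food to the public → Regulatory License not required.
Rule 4: seating 64 ≥ 10; is located in Zone B (not: is located in Zone A) → High-Occupancy Authorization not required.
Rule 5: seating 64 ≤ 102; serves food to the public → Regulatory Authorization not required.
Rule 6: seating 64 > 48; years in business 21 > 19 → Trade Permit not required.
Rule 7: serves food to the public; seating 64 > 22 → Food Handler License not required.
Rule 8: years in business 21 < 29; is located in Zone B (not: is located in a residentially zoned district) → General Business Authorization not required.
Rule 9: is located in Zone B; seating 64 ≥ 56; years in business 21 > 19 → Compliance Registration not required.

Operating Registration, Zone B Permit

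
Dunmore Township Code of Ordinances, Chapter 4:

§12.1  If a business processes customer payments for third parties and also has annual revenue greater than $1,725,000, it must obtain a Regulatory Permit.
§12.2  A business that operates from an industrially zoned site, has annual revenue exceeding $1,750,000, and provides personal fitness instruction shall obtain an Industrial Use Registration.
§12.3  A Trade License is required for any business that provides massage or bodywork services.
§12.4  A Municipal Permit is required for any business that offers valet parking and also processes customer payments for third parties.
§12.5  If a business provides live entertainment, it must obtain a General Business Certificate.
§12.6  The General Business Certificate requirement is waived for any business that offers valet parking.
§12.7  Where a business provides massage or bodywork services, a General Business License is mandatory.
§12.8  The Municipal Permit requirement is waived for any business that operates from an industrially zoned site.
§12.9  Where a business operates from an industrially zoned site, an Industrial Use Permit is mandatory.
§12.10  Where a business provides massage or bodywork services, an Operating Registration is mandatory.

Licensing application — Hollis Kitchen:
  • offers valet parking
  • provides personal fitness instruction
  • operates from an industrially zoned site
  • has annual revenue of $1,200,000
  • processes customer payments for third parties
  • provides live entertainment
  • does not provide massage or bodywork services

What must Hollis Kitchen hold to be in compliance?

§12.1 processes customer payments for third parties; revenue $1,200,000 ≤ $1,725,000 → Regulatory Permit not required.
§12.2 operates from an industrially zoned site; revenue $1,200,000 ≤ $1,750,000; provides personal fitness instruction → Industrial Use Registration not required.
§12.3 does not provide massage or bodywork services → Trade License not required.
§12.4 offers valet parking; processes customer payments for third parties → Municipal Permit required.
§12.5 provides live entertainment → General Business Certificate required.
§12.6 offers valet parking → exempt from General Business Certificate.
§12.7 does not provide massage or bodywork services → General Business License not required.
§12.8 operates from an industrially zoned site → exempt from Municipal Permit.
§12.9 operates from an industrially zoned site → Industrial Use Permit required.
§12.10 does not provide massage or bodywork services → Operating Registration not required.

Industrial Use Permit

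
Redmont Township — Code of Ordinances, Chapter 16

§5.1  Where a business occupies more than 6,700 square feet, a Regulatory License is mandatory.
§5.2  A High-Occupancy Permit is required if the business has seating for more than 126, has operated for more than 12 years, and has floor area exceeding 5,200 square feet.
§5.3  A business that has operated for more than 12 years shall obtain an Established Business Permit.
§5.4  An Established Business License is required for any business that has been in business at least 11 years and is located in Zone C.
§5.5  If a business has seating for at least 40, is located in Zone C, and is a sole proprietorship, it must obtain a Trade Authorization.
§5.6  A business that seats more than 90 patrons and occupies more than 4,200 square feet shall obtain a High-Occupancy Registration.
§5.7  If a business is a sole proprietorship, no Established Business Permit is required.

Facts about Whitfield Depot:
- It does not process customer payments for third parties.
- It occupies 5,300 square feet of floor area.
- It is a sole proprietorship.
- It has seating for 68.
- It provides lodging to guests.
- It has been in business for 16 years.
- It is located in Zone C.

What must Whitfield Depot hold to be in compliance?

§5.1 floor area 5,300 square feet ≤ 6,700 square feet → Regulatory License not required.
§5.2 seating 68 ≤ 126; years in business 16 > 12; floor area 5,300 square feet > 5,200 square feet → High-Occupancy Permit not required.
§5.3 years in business 16 > 12 → Established Business Permit required.
§5.4 years in business 16 ≥ 11; is located in Zone C → Established Business License required.
§5.5 seating 68 ≥ 40; is located in Zone C; is a sole proprietorship → Trade Authorization required.
§5.6 seating 68 ≤ 90; floor area 5,300 square feet > 4,200 square feet → High-Occupancy Registration not required.
§5.7 is a sole proprietorship → exempt from Established Business Permit.

Established Business License, Trade Authorization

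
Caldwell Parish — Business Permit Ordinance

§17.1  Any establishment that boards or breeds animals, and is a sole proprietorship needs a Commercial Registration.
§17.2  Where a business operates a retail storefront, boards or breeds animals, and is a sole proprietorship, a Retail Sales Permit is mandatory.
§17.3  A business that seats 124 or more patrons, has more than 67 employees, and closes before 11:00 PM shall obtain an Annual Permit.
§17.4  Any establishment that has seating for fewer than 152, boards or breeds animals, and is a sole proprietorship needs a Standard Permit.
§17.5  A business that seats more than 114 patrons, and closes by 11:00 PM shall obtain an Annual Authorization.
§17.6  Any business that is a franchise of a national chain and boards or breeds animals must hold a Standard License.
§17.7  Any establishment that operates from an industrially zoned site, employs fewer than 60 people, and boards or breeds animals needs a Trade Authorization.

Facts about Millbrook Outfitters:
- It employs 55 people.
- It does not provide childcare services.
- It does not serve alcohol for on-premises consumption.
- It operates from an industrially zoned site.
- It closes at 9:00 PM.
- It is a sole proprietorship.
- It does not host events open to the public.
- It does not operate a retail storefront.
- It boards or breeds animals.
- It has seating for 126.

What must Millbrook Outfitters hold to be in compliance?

Annual Authorization, Commercial Registration, Standard Permit, Trade Authorization

§17.1 boards or breeds animals; is a sole proprietorship → Commercial Registration required.
§17.2 does not operate a retail storefront; boards or breeds animals; is a sole proprietorship → Retail Sales Permit not required.
§17.3 seating 126 ≥ 124; employees 55 ≤ 67; closes 9:00 PM, at/before 11:00 PM → Annual Permit not required.
§17.4 seating 126 < 152; boards or breeds animals; is a sole proprietorship → Standard Permit required.
§17.5 seating 126 > 114; closes 9:00 PM, at/before 11:00 PM → Annual Authorization required.
§17.6 is a sole proprietorship (not: is a franchise of a national chain); boards or breeds animals → Standard License not required.
§17.7 operates from an industrially zoned site; employees 55 < 60; boards or breeds animals → Trade Authorization required.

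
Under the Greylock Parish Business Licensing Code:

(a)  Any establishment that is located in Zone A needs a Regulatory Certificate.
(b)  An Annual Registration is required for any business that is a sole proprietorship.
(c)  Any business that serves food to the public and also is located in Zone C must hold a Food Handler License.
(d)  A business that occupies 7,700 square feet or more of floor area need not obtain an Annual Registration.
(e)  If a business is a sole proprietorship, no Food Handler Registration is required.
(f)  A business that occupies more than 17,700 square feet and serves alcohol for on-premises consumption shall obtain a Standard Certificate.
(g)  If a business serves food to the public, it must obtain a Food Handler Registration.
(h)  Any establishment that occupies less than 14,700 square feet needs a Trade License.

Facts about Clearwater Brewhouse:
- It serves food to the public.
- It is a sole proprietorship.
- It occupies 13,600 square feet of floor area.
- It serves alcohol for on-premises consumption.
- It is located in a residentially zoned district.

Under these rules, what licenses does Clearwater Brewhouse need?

Trade License

(a) is located in a residentially zoned district (not: is located in Zone A) → Regulatory Certificate not required.
(b) is a sole proprietorship → Annual Registration required.
(c) serves food to the public; is located in a residentially zoned district (not: is located in Zone C) → Food Handler License not required.
(d) floor area 13,600 square feet ≥ 7,700 square feet → exempt from Annual Registration.
(e) is a sole proprietorship → exempt from Food Handler Registration.
(f) floor area 13,600 square feet ≤ 17,700 square feet; serves alcohol for on-premises consumption → Standard Certificate not required.
(g) serves food to the public → Food Handler Registration required.
(h) floor area 13,600 square feet < 14,700 square feet → Trade License required.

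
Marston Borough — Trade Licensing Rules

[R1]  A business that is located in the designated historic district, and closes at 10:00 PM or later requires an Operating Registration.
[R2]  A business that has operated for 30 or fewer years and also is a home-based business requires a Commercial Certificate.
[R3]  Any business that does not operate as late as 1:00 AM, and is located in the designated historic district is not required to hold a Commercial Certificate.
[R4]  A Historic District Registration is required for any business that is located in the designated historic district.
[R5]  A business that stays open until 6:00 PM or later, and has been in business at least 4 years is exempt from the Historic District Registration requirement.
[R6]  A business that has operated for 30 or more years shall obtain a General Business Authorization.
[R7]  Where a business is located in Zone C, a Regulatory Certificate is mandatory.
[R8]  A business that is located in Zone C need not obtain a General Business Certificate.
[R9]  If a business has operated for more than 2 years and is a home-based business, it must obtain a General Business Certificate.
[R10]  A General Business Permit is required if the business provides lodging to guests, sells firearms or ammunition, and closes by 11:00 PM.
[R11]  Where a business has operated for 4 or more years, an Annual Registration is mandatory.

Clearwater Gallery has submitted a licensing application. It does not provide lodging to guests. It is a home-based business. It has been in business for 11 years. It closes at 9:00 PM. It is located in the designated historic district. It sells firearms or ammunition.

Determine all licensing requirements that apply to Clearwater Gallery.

Annual Registration, General Business Certificate

[R1] is located in the designated historic district; closes 9:00 PM, at/before 10:00 PM → Operating Registration not required.
[R2] years in business 11 ≤ 30; is a home-based business → Commercial Certificate required.
[R3] closes 9:00 PM, at/before 1:00 AM; is located in the designated historic district → exempt from Commercial Certificate.
[R4] is located in the designated historic district → Historic District Registration required.
[R5] closes 9:00 PM, after 6:00 PM; years in business 11 ≥ 4 → exempt from Historic District Registration.
[R6] years in business 11 < 30 → General Business Authorization not required.
[R7] is located in the designated historic district (not: is located in Zone C) → Regulatory Certificate not required.
[R8] is located in the designated historic district (not: is located in Zone C) → General Business Certificate exemption does not apply.
[R9] years in business 11 > 2; is a home-based business → General Business Certificate required.
[R10] does not provide lodging to guests; sells firearms or ammunition; closes 9:00 PM, at/before 11:00 PM → General Business Permit not required.
[R11] years in business 11 ≥ 4 → Annual Registration required.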